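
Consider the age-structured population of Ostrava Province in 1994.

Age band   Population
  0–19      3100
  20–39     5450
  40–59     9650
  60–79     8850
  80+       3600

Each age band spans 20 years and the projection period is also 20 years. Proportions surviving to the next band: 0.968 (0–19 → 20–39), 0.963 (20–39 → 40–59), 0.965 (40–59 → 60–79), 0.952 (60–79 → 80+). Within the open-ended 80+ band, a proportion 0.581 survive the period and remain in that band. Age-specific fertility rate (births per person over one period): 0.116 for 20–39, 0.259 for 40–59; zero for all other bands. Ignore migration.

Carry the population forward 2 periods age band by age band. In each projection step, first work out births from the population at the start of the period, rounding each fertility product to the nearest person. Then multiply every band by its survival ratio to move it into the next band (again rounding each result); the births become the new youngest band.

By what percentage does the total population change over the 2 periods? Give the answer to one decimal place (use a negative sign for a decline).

-9.7

Let band 1 be 0–19 through band 5 = 80+.
After projecting period 1:
Births: 5450 * 0.116 = 632, 9650 * 0.259 = 2499 → total 3131
Band 2: 3100 * 0.968 = 3001
Band 3: 5450 * 0.963 = 5248
Band 4: 9650 * 0.965 = 9312
Band 5: 8850 * 0.952 + 3600 * 0.581 = 8425 + 2092 = 10517
End of period: [3131, 3001, 5248, 9312, 10517]
After projecting period 2:
Births: 3001 * 0.116 = 348, 5248 * 0.259 = 1359 → total 1707
Band 2: 3131 * 0.968 = 3031
Band 3: 3001 * 0.963 = 2890
Band 4: 5248 * 0.965 = 5064
Band 5: 9312 * 0.952 + 10517 * 0.581 = 8865 + 6110 = 14975
End of period: [1707, 3031, 2890, 5064, 14975]
Total: 30650 → 27667; change = -2983; percentage change = -9.7%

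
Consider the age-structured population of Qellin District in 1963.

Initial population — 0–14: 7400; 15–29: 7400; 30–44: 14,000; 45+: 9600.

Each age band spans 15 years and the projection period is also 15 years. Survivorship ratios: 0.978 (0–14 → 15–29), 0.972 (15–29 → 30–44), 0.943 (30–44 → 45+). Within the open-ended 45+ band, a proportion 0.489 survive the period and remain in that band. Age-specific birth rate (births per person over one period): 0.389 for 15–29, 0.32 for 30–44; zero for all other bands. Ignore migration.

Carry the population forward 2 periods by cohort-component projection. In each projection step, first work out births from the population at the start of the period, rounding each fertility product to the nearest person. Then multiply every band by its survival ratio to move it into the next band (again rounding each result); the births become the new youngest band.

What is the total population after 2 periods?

34882

Period 1.
Births: 7400 × 0.389 = 2879 ; 14000 × 0.32 = 4480 → 7359
15–29: 7400 × 0.978 = 7237
30–44: 7400 × 0.972 = 7193
45+: 14000 × 0.943 + 9600 × 0.489 = 13202 + 4694 = 17896
Giving 7359 / 7237 / 7193 / 17896.
Period 2.
Births: 7237 × 0.389 = 2815 ; 7193 × 0.32 = 2302 → 5117
15–29: 7359 × 0.978 = 7197
30–44: 7237 × 0.972 = 7034
45+: 7193 × 0.943 + 17896 × 0.489 = 6783 + 8751 = 15534
Giving 5117 / 7197 / 7034 / 15534.
Total after period 2: 5117 + 7197 + 7034 + 15534 = 34882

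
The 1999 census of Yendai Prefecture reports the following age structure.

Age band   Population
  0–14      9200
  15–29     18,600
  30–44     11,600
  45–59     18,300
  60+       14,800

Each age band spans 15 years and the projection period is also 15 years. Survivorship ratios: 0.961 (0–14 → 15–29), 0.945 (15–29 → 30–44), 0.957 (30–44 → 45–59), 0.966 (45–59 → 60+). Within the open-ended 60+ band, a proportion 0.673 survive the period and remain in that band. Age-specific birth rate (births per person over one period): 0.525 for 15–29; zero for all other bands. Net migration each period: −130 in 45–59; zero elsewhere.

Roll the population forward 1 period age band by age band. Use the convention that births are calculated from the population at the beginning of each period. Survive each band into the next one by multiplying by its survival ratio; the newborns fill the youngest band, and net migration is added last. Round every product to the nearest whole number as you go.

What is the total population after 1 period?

Call the groups 1 to 5, youngest first.
Period 1:
Births: 18600 × 0.525 = 9765
Group 2: 9200 × 0.961 = 8841
Group 3: 18600 × 0.945 = 17577
Group 4: 11600 × 0.957 = 11101
Group 5: 18300 × 0.966 + 14800 × 0.673 = 17678 + 9960 = 27638
Net migration: Group 4 − 130 → 10971
End of period: [9765, 8841, 17577, 10971, 27638]
Total after period 1: 9765 + 8841 + 17577 + 10971 + 27638 = 74792

74792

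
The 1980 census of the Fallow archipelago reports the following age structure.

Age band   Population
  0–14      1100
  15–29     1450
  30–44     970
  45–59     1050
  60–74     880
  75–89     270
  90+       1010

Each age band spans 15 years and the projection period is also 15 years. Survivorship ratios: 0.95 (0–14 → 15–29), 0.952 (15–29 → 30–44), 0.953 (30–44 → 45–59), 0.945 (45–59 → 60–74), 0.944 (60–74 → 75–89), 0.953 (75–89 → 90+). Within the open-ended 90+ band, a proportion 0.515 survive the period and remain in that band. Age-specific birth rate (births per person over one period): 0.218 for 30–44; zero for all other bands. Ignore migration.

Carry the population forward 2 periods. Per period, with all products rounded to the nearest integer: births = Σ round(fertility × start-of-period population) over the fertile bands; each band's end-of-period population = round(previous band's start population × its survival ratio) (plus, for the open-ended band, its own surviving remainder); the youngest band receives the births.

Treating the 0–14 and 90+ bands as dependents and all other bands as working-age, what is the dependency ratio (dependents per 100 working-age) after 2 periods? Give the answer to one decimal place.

34.6

Numbering the groups 1..7 from youngest to oldest:
— Period 1 —
Births: 970 × 0.218 = 211
Group 2: 1100 × 0.95 = 1045
Group 3: 1450 × 0.952 = 1380
Group 4: 970 × 0.953 = 924
Group 5: 1050 × 0.945 = 992
Group 6: 880 × 0.944 = 831
Group 7: 270 × 0.953 + 1010 × 0.515 = 257 + 520 = 777
→ [211, 1045, 1380, 924, 992, 831, 777]
— Period 2 —
Births: 1380 × 0.218 = 301
Group 2: 211 × 0.95 = 200
Group 3: 1045 × 0.952 = 995
Group 4: 1380 × 0.953 = 1315
Group 5: 924 × 0.945 = 873
Group 6: 992 × 0.944 = 936
Group 7: 831 × 0.953 + 777 × 0.515 = 792 + 400 = 1192
→ [301, 200, 995, 1315, 873, 936, 1192]
Dependents (band 0–14 + band 90+) = 301 + 1192 = 1493; working-age = 4319; ratio = 1493/4319 × 100 = 34.6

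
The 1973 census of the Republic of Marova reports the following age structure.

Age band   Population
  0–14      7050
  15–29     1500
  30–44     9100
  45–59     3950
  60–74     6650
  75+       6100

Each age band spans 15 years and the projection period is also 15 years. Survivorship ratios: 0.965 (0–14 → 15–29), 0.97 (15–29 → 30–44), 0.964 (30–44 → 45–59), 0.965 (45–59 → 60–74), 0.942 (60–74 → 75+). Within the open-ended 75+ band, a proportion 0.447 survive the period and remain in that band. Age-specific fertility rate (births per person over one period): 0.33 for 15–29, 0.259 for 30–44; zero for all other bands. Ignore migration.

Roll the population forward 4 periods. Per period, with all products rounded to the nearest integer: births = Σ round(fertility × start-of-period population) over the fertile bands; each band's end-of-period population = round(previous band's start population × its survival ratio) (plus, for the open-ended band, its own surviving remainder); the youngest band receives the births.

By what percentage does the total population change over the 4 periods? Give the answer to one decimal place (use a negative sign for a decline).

-37.2

[period 1]
Births: 1500 × 0.33 = 495 ; 9100 × 0.259 = 2357 — total 2852
15–29: 7050 × 0.965 = 6803
30–44: 1500 × 0.97 = 1455
45–59: 9100 × 0.964 = 8772
60–74: 3950 × 0.965 = 3812
75+: 6650 × 0.942 + 6100 × 0.447 = 6264 + 2727 = 8991
Giving 2852 / 6803 / 1455 / 8772 / 3812 / 8991.
[period 2]
Births: 6803 × 0.33 = 2245 ; 1455 × 0.259 = 377 — total 2622
15–29: 2852 × 0.965 = 2752
30–44: 6803 × 0.97 = 6599
45–59: 1455 × 0.964 = 1403
60–74: 8772 × 0.965 = 8465
75+: 3812 × 0.942 + 8991 × 0.447 = 3591 + 4019 = 7610
Giving 2622 / 2752 / 6599 / 1403 / 8465 / 7610.
[period 3]
Births: 2752 × 0.33 = 908 ; 6599 × 0.259 = 1709 — total 2617
15–29: 2622 × 0.965 = 2530
30–44: 2752 × 0.97 = 2669
45–59: 6599 × 0.964 = 6361
60–74: 1403 × 0.965 = 1354
75+: 8465 × 0.942 + 7610 × 0.447 = 7974 + 3402 = 11376
Giving 2617 / 2530 / 2669 / 6361 / 1354 / 11376.
[period 4]
Births: 2530 × 0.33 = 835 ; 2669 × 0.259 = 691 — total 1526
15–29: 2617 × 0.965 = 2525
30–44: 2530 × 0.97 = 2454
45–59: 2669 × 0.964 = 2573
60–74: 6361 × 0.965 = 6138
75+: 1354 × 0.942 + 11376 × 0.447 = 1275 + 5085 = 6360
Giving 1526 / 2525 / 2454 / 2573 / 6138 / 6360.
Total: 34350 → 21576; change = -12774; percentage change = -37.2%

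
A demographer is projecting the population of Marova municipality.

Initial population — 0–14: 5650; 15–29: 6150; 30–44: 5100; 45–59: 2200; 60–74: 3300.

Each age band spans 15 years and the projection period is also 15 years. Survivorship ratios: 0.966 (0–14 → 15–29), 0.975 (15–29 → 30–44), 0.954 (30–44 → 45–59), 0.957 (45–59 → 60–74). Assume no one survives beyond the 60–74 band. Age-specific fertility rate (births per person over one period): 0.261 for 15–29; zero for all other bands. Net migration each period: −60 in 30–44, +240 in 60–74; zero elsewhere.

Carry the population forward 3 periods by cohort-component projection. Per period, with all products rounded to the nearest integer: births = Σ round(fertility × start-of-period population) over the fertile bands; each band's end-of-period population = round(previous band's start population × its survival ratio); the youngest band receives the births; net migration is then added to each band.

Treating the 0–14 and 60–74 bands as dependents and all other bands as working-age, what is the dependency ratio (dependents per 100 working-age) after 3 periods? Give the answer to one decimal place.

[period 1]
Births: 6150 * 0.261 = 1605
15–29: 5650 * 0.966 = 5458
30–44: 6150 * 0.975 = 5996
45–59: 5100 * 0.954 = 4865
60–74: 2200 * 0.957 = 2105
Net migration: 30–44 − 60 → 5936; 60–74 + 240 → 2345
Giving 1605 / 5458 / 5936 / 4865 / 2345.
[period 2]
Births: 5458 * 0.261 = 1425
15–29: 1605 * 0.966 = 1550
30–44: 5458 * 0.975 = 5322
45–59: 5936 * 0.954 = 5663
60–74: 4865 * 0.957 = 4656
Net migration: 30–44 − 60 → 5262; 60–74 + 240 → 4896
Giving 1425 / 1550 / 5262 / 5663 / 4896.
[period 3]
Births: 1550 * 0.261 = 405
15–29: 1425 * 0.966 = 1377
30–44: 1550 * 0.975 = 1511
45–59: 5262 * 0.954 = 5020
60–74: 5663 * 0.957 = 5419
Net migration: 30–44 − 60 → 1451; 60–74 + 240 → 5659
Giving 405 / 1377 / 1451 / 5020 / 5659.
Dependents (band 0–14 + band 60–74) = 405 + 5659 = 6064; working-age = 7848; ratio = 6064/7848 × 100 = 77.3

77.3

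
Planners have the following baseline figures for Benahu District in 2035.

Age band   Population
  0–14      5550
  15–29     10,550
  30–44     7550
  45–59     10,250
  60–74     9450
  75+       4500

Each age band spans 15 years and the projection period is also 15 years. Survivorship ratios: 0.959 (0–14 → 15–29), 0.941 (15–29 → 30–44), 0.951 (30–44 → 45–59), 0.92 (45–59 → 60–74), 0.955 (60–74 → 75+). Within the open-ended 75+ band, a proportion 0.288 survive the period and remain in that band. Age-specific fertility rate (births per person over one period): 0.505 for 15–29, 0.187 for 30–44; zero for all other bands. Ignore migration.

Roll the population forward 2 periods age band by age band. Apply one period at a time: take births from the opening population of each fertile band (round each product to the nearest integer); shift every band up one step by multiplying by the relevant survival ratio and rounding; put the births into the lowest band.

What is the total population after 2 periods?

44043

(Bands numbered youngest = 1 to oldest = 6.)
— Period 1 —
Births: 10550 * 0.505 = 5328 ; 7550 * 0.187 = 1412 → 6740
Band 2: 5550 * 0.959 = 5322
Band 3: 10550 * 0.941 = 9928
Band 4: 7550 * 0.951 = 7180
Band 5: 10250 * 0.92 = 9430
Band 6: 9450 * 0.955 + 4500 * 0.288 = 9025 + 1296 = 10321
End of period: [6740, 5322, 9928, 7180, 9430, 10321]
— Period 2 —
Births: 5322 * 0.505 = 2688 ; 9928 * 0.187 = 1857 → 4545
Band 2: 6740 * 0.959 = 6464
Band 3: 5322 * 0.941 = 5008
Band 4: 9928 * 0.951 = 9442
Band 5: 7180 * 0.92 = 6606
Band 6: 9430 * 0.955 + 10321 * 0.288 = 9006 + 2972 = 11978
End of period: [4545, 6464, 5008, 9442, 6606, 11978]
Total after period 2: 4545 + 6464 + 5008 + 9442 + 6606 + 11978 = 44043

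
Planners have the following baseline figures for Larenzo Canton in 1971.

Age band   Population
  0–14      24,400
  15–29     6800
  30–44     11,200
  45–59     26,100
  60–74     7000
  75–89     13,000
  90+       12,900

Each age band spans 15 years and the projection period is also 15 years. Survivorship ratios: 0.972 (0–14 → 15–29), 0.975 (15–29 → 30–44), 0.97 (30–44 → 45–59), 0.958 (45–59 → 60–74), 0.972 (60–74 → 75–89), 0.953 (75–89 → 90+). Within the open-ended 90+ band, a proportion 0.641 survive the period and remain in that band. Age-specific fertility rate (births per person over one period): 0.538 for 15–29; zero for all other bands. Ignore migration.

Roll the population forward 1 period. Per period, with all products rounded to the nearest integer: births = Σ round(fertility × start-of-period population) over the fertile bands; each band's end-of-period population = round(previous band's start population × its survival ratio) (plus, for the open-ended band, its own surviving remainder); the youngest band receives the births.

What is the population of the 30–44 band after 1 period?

6630

(Bands numbered youngest = 1 to oldest = 7.)
After projecting period 1:
Births: 6800 * 0.538 = 3658
Band 2: 24400 * 0.972 = 23717
Band 3: 6800 * 0.975 = 6630
Band 4: 11200 * 0.97 = 10864
Band 5: 26100 * 0.958 = 25004
Band 6: 7000 * 0.972 = 6804
Band 7: 13000 * 0.953 + 12900 * 0.641 = 12389 + 8269 = 20658
→ [3658, 23717, 6630, 10864, 25004, 6804, 20658]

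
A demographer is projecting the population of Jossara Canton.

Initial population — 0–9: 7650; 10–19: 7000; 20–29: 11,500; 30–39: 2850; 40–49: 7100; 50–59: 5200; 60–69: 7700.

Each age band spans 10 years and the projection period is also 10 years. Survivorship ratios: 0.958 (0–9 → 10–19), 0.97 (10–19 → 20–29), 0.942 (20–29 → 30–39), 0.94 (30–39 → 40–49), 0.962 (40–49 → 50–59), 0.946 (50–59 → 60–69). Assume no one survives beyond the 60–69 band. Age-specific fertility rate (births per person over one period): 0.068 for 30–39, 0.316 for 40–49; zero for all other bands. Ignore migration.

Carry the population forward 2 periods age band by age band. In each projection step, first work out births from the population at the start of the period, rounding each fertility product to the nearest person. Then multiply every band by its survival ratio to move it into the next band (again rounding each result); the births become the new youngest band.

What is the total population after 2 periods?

Period 1:
Births: 2850 × 0.068 = 194  |  7100 × 0.316 = 2244 → 2438
10–19: 7650 × 0.958 = 7329
20–29: 7000 × 0.97 = 6790
30–39: 11500 × 0.942 = 10833
40–49: 2850 × 0.94 = 2679
50–59: 7100 × 0.962 = 6830
60–69: 5200 × 0.946 = 4919
End of period: [2438, 7329, 6790, 10833, 2679, 6830, 4919]
Period 2:
Births: 10833 × 0.068 = 737  |  2679 × 0.316 = 847 → 1584
10–19: 2438 × 0.958 = 2336
20–29: 7329 × 0.97 = 7109
30–39: 6790 × 0.942 = 6396
40–49: 10833 × 0.94 = 10183
50–59: 2679 × 0.962 = 2577
60–69: 6830 × 0.946 = 6461
End of period: [1584, 2336, 7109, 6396, 10183, 2577, 6461]
Total after period 2: 1584 + 2336 + 7109 + 6396 + 10183 + 2577 + 6461 = 36646

36646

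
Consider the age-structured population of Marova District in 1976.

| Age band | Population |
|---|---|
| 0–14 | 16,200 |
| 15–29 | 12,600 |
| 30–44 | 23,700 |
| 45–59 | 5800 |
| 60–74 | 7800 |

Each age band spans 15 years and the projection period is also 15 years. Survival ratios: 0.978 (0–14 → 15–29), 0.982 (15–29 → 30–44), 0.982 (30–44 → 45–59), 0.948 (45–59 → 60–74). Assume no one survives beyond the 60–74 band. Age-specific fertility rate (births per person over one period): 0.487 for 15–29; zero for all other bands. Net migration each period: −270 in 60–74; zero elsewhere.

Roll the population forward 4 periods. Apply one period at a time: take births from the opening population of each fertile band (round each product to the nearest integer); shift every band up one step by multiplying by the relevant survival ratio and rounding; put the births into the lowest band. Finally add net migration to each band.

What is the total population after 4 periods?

33944

Period 1.
Births: 12600 * 0.487 = 6136
15–29: 16200 * 0.978 = 15844
30–44: 12600 * 0.982 = 12373
45–59: 23700 * 0.982 = 23273
60–74: 5800 * 0.948 = 5498
Net migration: 60–74 − 270 → 5228
Giving 6136 / 15844 / 12373 / 23273 / 5228.
Period 2.
Births: 15844 * 0.487 = 7716
15–29: 6136 * 0.978 = 6001
30–44: 15844 * 0.982 = 15559
45–59: 12373 * 0.982 = 12150
60–74: 23273 * 0.948 = 22063
Net migration: 60–74 − 270 → 21793
Giving 7716 / 6001 / 15559 / 12150 / 21793.
Period 3.
Births: 6001 * 0.487 = 2922
15–29: 7716 * 0.978 = 7546
30–44: 6001 * 0.982 = 5893
45–59: 15559 * 0.982 = 15279
60–74: 12150 * 0.948 = 11518
Net migration: 60–74 − 270 → 11248
Giving 2922 / 7546 / 5893 / 15279 / 11248.
Period 4.
Births: 7546 * 0.487 = 3675
15–29: 2922 * 0.978 = 2858
30–44: 7546 * 0.982 = 7410
45–59: 5893 * 0.982 = 5787
60–74: 15279 * 0.948 = 14484
Net migration: 60–74 − 270 → 14214
Giving 3675 / 2858 / 7410 / 5787 / 14214.
Total after period 4: 3675 + 2858 + 7410 + 5787 + 14214 = 33944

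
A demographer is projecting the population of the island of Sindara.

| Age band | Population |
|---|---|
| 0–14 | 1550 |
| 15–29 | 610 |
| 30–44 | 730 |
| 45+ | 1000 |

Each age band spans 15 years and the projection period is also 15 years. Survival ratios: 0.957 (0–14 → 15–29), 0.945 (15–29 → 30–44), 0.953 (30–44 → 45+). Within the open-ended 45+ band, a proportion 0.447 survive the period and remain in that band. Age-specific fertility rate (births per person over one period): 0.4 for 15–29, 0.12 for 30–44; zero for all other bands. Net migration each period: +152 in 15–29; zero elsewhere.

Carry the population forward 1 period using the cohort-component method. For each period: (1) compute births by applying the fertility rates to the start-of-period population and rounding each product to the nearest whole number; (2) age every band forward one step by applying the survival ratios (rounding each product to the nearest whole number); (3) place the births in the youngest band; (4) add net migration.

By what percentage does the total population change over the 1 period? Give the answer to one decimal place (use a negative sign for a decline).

After projecting period 1:
Births: 610 × 0.4 = 244 ; 730 × 0.12 = 88 → total 332
15–29: 1550 × 0.957 = 1483
30–44: 610 × 0.945 = 576
45+: 730 × 0.953 + 1000 × 0.447 = 696 + 447 = 1143
Net migration: 15–29 + 152 → 1635
→ [332, 1635, 576, 1143]
Total: 3890 → 3686; change = -204; percentage change = -5.2%

-5.2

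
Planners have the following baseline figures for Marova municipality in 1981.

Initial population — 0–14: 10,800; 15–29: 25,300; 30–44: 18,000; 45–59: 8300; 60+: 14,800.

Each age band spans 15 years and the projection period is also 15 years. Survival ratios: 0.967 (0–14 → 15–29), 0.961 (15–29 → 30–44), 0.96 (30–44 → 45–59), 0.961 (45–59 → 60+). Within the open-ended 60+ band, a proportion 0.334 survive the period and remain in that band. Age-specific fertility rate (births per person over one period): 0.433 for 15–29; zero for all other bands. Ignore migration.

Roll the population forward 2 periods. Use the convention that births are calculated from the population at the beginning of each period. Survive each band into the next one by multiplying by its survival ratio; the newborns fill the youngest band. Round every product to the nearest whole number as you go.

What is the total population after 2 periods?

69413

— Period 1 —
Births: 25300 × 0.433 = 10955
15–29: 10800 × 0.967 = 10444
30–44: 25300 × 0.961 = 24313
45–59: 18000 × 0.96 = 17280
60+: 8300 × 0.961 + 14800 × 0.334 = 7976 + 4943 = 12919
Giving 10955 / 10444 / 24313 / 17280 / 12919.
— Period 2 —
Births: 10444 × 0.433 = 4522
15–29: 10955 × 0.967 = 10593
30–44: 10444 × 0.961 = 10037
45–59: 24313 × 0.96 = 23340
60+: 17280 × 0.961 + 12919 × 0.334 = 16606 + 4315 = 20921
Giving 4522 / 10593 / 10037 / 23340 / 20921.
Total after period 2: 4522 + 10593 + 10037 + 23340 + 20921 = 69413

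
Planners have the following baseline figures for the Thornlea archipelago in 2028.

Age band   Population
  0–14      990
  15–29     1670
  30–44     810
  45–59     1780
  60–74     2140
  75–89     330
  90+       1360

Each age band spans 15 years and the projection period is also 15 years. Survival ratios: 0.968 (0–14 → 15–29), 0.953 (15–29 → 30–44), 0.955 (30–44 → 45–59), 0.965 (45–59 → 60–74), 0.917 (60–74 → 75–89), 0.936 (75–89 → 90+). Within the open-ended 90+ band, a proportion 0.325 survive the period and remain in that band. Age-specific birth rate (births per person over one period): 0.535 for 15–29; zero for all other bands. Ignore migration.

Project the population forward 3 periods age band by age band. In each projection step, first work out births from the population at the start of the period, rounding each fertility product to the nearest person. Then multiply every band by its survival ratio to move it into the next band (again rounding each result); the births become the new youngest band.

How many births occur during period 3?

462

Period 1:
Births: 1670 * 0.535 = 893
15–29: 990 * 0.968 = 958
30–44: 1670 * 0.953 = 1592
45–59: 810 * 0.955 = 774
60–74: 1780 * 0.965 = 1718
75–89: 2140 * 0.917 = 1962
90+: 330 * 0.936 + 1360 * 0.325 = 309 + 442 = 751
Population now: 0–14=893, 15–29=958, 30–44=1592, 45–59=774, 60–74=1718, 75–89=1962, 90+=751
Period 2:
Births: 958 * 0.535 = 513
15–29: 893 * 0.968 = 864
30–44: 958 * 0.953 = 913
45–59: 1592 * 0.955 = 1520
60–74: 774 * 0.965 = 747
75–89: 1718 * 0.917 = 1575
90+: 1962 * 0.936 + 751 * 0.325 = 1836 + 244 = 2080
Population now: 0–14=513, 15–29=864, 30–44=913, 45–59=1520, 60–74=747, 75–89=1575, 90+=2080
Period 3:
Births: 864 * 0.535 = 462
15–29: 513 * 0.968 = 497
30–44: 864 * 0.953 = 823
45–59: 913 * 0.955 = 872
60–74: 1520 * 0.965 = 1467
75–89: 747 * 0.917 = 685
90+: 1575 * 0.936 + 2080 * 0.325 = 1474 + 676 = 2150
Population now: 0–14=462, 15–29=497, 30–44=823, 45–59=872, 60–74=1467, 75–89=685, 90+=2150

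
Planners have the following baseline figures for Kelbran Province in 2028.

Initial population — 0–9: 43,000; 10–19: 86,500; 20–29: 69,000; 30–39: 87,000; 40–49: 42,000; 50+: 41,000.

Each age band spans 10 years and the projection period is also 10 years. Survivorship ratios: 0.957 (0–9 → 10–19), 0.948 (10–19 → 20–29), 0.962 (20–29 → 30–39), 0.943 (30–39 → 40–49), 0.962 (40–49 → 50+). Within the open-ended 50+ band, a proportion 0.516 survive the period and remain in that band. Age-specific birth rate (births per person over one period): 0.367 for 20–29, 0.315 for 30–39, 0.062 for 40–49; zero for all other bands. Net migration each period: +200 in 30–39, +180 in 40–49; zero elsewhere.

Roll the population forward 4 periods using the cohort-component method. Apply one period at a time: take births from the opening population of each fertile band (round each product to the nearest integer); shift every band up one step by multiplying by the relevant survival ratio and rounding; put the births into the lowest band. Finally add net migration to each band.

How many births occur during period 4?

34943

Period 1:
Births: 69000 × 0.367 = 25323 ; 87000 × 0.315 = 27405 ; 42000 × 0.062 = 2604 → total 55332
10–19: 43000 × 0.957 = 41151
20–29: 86500 × 0.948 = 82002
30–39: 69000 × 0.962 = 66378
40–49: 87000 × 0.943 = 82041
50+: 42000 × 0.962 + 41000 × 0.516 = 40404 + 21156 = 61560
Net migration: 30–39 + 200 → 66578; 40–49 + 180 → 82221
Population now: 0–9=55332, 10–19=41151, 20–29=82002, 30–39=66578, 40–49=82221, 50+=61560
Period 2:
Births: 82002 × 0.367 = 30095 ; 66578 × 0.315 = 20972 ; 82221 × 0.062 = 5098 → total 56165
10–19: 55332 × 0.957 = 52953
20–29: 41151 × 0.948 = 39011
30–39: 82002 × 0.962 = 78886
40–49: 66578 × 0.943 = 62783
50+: 82221 × 0.962 + 61560 × 0.516 = 79097 + 31765 = 110862
Net migration: 30–39 + 200 → 79086; 40–49 + 180 → 62963
Population now: 0–9=56165, 10–19=52953, 20–29=39011, 30–39=79086, 40–49=62963, 50+=110862
Period 3:
Births: 39011 × 0.367 = 14317 ; 79086 × 0.315 = 24912 ; 62963 × 0.062 = 3904 → total 43133
10–19: 56165 × 0.957 = 53750
20–29: 52953 × 0.948 = 50199
30–39: 39011 × 0.962 = 37529
40–49: 79086 × 0.943 = 74578
50+: 62963 × 0.962 + 110862 × 0.516 = 60570 + 57205 = 117775
Net migration: 30–39 + 200 → 37729; 40–49 + 180 → 74758
Population now: 0–9=43133, 10–19=53750, 20–29=50199, 30–39=37729, 40–49=74758, 50+=117775
Period 4:
Births: 50199 × 0.367 = 18423 ; 37729 × 0.315 = 11885 ; 74758 × 0.062 = 4635 → total 34943
10–19: 43133 × 0.957 = 41278
20–29: 53750 × 0.948 = 50955
30–39: 50199 × 0.962 = 48291
40–49: 37729 × 0.943 = 35578
50+: 74758 × 0.962 + 117775 × 0.516 = 71917 + 60772 = 132689
Net migration: 30–39 + 200 → 48491; 40–49 + 180 → 35758
Population now: 0–9=34943, 10–19=41278, 20–29=50955, 30–39=48491, 40–49=35758, 50+=132689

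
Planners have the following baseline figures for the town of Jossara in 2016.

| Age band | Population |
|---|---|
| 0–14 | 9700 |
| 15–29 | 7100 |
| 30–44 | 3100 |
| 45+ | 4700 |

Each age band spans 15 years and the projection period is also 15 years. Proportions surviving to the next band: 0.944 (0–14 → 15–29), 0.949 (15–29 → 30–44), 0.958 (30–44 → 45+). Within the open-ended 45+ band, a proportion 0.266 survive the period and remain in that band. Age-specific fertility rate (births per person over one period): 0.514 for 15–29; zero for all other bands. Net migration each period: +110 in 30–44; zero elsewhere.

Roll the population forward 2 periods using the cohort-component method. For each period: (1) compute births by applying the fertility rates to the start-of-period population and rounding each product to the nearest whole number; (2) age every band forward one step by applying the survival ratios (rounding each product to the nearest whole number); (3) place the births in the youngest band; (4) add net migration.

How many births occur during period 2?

4707

Numbering the bands 1..4 from youngest to oldest:
— Period 1 —
Births: 7100 × 0.514 = 3649
Band 2: 9700 × 0.944 = 9157
Band 3: 7100 × 0.949 = 6738
Band 4: 3100 × 0.958 + 4700 × 0.266 = 2970 + 1250 = 4220
Net migration: Band 3 + 110 → 6848
End of period: [3649, 9157, 6848, 4220]
— Period 2 —
Births: 9157 × 0.514 = 4707
Band 2: 3649 × 0.944 = 3445
Band 3: 9157 × 0.949 = 8690
Band 4: 6848 × 0.958 + 4220 × 0.266 = 6560 + 1123 = 7683
Net migration: Band 3 + 110 → 8800
End of period: [4707, 3445, 8800, 7683]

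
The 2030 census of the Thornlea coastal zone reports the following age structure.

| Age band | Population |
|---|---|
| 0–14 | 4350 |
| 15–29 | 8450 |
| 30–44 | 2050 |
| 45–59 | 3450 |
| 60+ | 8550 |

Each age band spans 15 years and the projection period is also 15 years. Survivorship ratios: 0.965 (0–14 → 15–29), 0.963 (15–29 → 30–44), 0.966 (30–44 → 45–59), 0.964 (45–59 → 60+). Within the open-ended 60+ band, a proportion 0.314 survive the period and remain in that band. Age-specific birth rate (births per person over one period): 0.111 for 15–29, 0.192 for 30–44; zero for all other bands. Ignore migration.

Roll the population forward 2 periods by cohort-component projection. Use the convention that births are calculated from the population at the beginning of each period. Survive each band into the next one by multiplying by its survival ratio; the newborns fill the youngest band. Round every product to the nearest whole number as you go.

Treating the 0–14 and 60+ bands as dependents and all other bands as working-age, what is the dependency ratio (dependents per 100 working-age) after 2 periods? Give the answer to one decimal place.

[period 1]
Births: 8450 × 0.111 = 938, 2050 × 0.192 = 394 → total 1332
15–29: 4350 × 0.965 = 4198
30–44: 8450 × 0.963 = 8137
45–59: 2050 × 0.966 = 1980
60+: 3450 × 0.964 + 8550 × 0.314 = 3326 + 2685 = 6011
End of period: [1332, 4198, 8137, 1980, 6011]
[period 2]
Births: 4198 × 0.111 = 466, 8137 × 0.192 = 1562 → total 2028
15–29: 1332 × 0.965 = 1285
30–44: 4198 × 0.963 = 4043
45–59: 8137 × 0.966 = 7860
60+: 1980 × 0.964 + 6011 × 0.314 = 1909 + 1887 = 3796
End of period: [2028, 1285, 4043, 7860, 3796]
Dependents (band 0–14 + band 60+) = 2028 + 3796 = 5824; working-age = 13188; ratio = 5824/13188 × 100 = 44.2

44.2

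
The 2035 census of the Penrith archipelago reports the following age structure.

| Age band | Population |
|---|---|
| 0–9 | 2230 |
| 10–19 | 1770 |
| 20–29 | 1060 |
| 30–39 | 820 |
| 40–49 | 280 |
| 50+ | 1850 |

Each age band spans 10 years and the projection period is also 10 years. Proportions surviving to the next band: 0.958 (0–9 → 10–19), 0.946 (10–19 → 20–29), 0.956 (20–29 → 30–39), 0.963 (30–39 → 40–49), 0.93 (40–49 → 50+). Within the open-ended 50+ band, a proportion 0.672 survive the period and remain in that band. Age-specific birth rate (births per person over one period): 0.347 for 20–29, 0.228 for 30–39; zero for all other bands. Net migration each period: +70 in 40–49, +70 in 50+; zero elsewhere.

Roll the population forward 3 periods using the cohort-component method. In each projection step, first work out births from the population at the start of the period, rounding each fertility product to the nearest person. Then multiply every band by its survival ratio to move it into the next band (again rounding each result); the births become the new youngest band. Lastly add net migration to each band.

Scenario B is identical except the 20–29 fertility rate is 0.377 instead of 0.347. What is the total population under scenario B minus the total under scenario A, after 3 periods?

138

Call the bands 1 to 6, youngest first.
Period 1:
Births: 1060 * 0.347 = 368 ; 820 * 0.228 = 187 → 555
Band 2: 2230 * 0.958 = 2136
Band 3: 1770 * 0.946 = 1674
Band 4: 1060 * 0.956 = 1013
Band 5: 820 * 0.963 = 790
Band 6: 280 * 0.93 + 1850 * 0.672 = 260 + 1243 = 1503
Net migration: Band 5 + 70 → 860; Band 6 + 70 → 1573
→ [555, 2136, 1674, 1013, 860, 1573]
Period 2:
Births: 1674 * 0.347 = 581 ; 1013 * 0.228 = 231 → 812
Band 2: 555 * 0.958 = 532
Band 3: 2136 * 0.946 = 2021
Band 4: 1674 * 0.956 = 1600
Band 5: 1013 * 0.963 = 976
Band 6: 860 * 0.93 + 1573 * 0.672 = 800 + 1057 = 1857
Net migration: Band 5 + 70 → 1046; Band 6 + 70 → 1927
→ [812, 532, 2021, 1600, 1046, 1927]
Period 3:
Births: 2021 * 0.347 = 701 ; 1600 * 0.228 = 365 → 1066
Band 2: 812 * 0.958 = 778
Band 3: 532 * 0.946 = 503
Band 4: 2021 * 0.956 = 1932
Band 5: 1600 * 0.963 = 1541
Band 6: 1046 * 0.93 + 1927 * 0.672 = 973 + 1295 = 2268
Net migration: Band 5 + 70 → 1611; Band 6 + 70 → 2338
→ [1066, 778, 503, 1932, 1611, 2338]
Scenario A total after 3 periods: 8228
Scenario B projection —
Period 1:
Births: 1060 * 0.377 = 400 ; 820 * 0.228 = 187 → 587
Band 2: 2230 * 0.958 = 2136
Band 3: 1770 * 0.946 = 1674
Band 4: 1060 * 0.956 = 1013
Band 5: 820 * 0.963 = 790
Band 6: 280 * 0.93 + 1850 * 0.672 = 260 + 1243 = 1503
Net migration: Band 5 + 70 → 860; Band 6 + 70 → 1573
→ [587, 2136, 1674, 1013, 860, 1573]
Period 2:
Births: 1674 * 0.377 = 631 ; 1013 * 0.228 = 231 → 862
Band 2: 587 * 0.958 = 562
Band 3: 2136 * 0.946 = 2021
Band 4: 1674 * 0.956 = 1600
Band 5: 1013 * 0.963 = 976
Band 6: 860 * 0.93 + 1573 * 0.672 = 800 + 1057 = 1857
Net migration: Band 5 + 70 → 1046; Band 6 + 70 → 1927
→ [862, 562, 2021, 1600, 1046, 1927]
Period 3:
Births: 2021 * 0.377 = 762 ; 1600 * 0.228 = 365 → 1127
Band 2: 862 * 0.958 = 826
Band 3: 562 * 0.946 = 532
Band 4: 2021 * 0.956 = 1932
Band 5: 1600 * 0.963 = 1541
Band 6: 1046 * 0.93 + 1927 * 0.672 = 973 + 1295 = 2268
Net migration: Band 5 + 70 → 1611; Band 6 + 70 → 2338
→ [1127, 826, 532, 1932, 1611, 2338]
Scenario B total after 3 periods: 8366
Difference B − A = 8366 − 8228 = 138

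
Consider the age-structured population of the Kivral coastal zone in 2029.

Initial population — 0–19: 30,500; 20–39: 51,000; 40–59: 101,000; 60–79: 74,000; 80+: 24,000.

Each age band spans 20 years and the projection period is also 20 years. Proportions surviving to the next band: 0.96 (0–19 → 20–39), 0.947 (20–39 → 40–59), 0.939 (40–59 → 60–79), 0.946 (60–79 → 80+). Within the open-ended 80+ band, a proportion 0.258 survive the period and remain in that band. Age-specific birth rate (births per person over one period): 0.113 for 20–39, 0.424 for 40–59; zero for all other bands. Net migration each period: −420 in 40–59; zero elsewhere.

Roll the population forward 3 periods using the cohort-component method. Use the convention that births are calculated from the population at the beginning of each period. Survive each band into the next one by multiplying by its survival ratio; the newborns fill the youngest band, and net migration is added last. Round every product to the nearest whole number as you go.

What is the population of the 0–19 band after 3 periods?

16850

— Period 1 —
Births: 51000 * 0.113 = 5763  |  101000 * 0.424 = 42824 → 48587
20–39: 30500 * 0.96 = 29280
40–59: 51000 * 0.947 = 48297
60–79: 101000 * 0.939 = 94839
80+: 74000 * 0.946 + 24000 * 0.258 = 70004 + 6192 = 76196
Net migration: 40–59 − 420 → 47877
→ [48587, 29280, 47877, 94839, 76196]
— Period 2 —
Births: 29280 * 0.113 = 3309  |  47877 * 0.424 = 20300 → 23609
20–39: 48587 * 0.96 = 46644
40–59: 29280 * 0.947 = 27728
60–79: 47877 * 0.939 = 44957
80+: 94839 * 0.946 + 76196 * 0.258 = 89718 + 19659 = 109377
Net migration: 40–59 − 420 → 27308
→ [23609, 46644, 27308, 44957, 109377]
— Period 3 —
Births: 46644 * 0.113 = 5271  |  27308 * 0.424 = 11579 → 16850
20–39: 23609 * 0.96 = 22665
40–59: 46644 * 0.947 = 44172
60–79: 27308 * 0.939 = 25642
80+: 44957 * 0.946 + 109377 * 0.258 = 42529 + 28219 = 70748
Net migration: 40–59 − 420 → 43752
→ [16850, 22665, 43752, 25642, 70748]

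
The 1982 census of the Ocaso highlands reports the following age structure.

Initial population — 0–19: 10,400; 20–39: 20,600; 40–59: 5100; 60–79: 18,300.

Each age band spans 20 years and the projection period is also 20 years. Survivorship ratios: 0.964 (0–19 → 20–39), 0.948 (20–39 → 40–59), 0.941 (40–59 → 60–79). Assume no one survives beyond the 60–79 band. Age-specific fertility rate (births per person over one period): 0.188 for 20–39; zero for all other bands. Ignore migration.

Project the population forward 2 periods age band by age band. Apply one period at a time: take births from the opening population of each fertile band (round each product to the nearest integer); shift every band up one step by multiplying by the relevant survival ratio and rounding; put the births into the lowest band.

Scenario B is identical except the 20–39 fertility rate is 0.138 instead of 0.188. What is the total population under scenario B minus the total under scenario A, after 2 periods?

Let band 1 be 0–19 through band 4 = 60–79.
Period 1:
Births: 20600 × 0.188 = 3873
Band 2: 10400 × 0.964 = 10026
Band 3: 20600 × 0.948 = 19529
Band 4: 5100 × 0.941 = 4799
→ [3873, 10026, 19529, 4799]
Period 2:
Births: 10026 × 0.188 = 1885
Band 2: 3873 × 0.964 = 3734
Band 3: 10026 × 0.948 = 9505
Band 4: 19529 × 0.941 = 18377
→ [1885, 3734, 9505, 18377]
Scenario A total after 2 periods: 33501
Scenario B projection —
Period 1:
Births: 20600 × 0.138 = 2843
Band 2: 10400 × 0.964 = 10026
Band 3: 20600 × 0.948 = 19529
Band 4: 5100 × 0.941 = 4799
→ [2843, 10026, 19529, 4799]
Period 2:
Births: 10026 × 0.138 = 1384
Band 2: 2843 × 0.964 = 2741
Band 3: 10026 × 0.948 = 9505
Band 4: 19529 × 0.941 = 18377
→ [1384, 2741, 9505, 18377]
Scenario B total after 2 periods: 32007
Difference B − A = 32007 − 33501 = -1494

-1494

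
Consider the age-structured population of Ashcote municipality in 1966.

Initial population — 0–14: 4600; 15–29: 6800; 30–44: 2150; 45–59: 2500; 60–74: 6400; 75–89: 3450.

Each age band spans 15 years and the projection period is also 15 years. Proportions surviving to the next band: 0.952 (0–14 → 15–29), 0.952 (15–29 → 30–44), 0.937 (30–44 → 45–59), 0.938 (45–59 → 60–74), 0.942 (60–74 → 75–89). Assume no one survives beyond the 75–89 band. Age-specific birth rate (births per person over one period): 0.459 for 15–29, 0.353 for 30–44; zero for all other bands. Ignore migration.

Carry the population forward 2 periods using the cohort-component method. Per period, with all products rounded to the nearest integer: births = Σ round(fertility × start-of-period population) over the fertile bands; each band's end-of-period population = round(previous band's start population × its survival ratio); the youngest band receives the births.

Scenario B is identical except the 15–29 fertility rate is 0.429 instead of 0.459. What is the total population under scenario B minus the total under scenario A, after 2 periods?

-325

[period 1]
Births: 6800 * 0.459 = 3121 ; 2150 * 0.353 = 759 ⇒ total 3880
15–29: 4600 * 0.952 = 4379
30–44: 6800 * 0.952 = 6474
45–59: 2150 * 0.937 = 2015
60–74: 2500 * 0.938 = 2345
75–89: 6400 * 0.942 = 6029
Population now: 0–14=3880, 15–29=4379, 30–44=6474, 45–59=2015, 60–74=2345, 75–89=6029
[period 2]
Births: 4379 * 0.459 = 2010 ; 6474 * 0.353 = 2285 ⇒ total 4295
15–29: 3880 * 0.952 = 3694
30–44: 4379 * 0.952 = 4169
45–59: 6474 * 0.937 = 6066
60–74: 2015 * 0.938 = 1890
75–89: 2345 * 0.942 = 2209
Population now: 0–14=4295, 15–29=3694, 30–44=4169, 45–59=6066, 60–74=1890, 75–89=2209
Scenario A total after 2 periods: 22323
Scenario B projection —
[period 1]
Births: 6800 * 0.429 = 2917 ; 2150 * 0.353 = 759 ⇒ total 3676
15–29: 4600 * 0.952 = 4379
30–44: 6800 * 0.952 = 6474
45–59: 2150 * 0.937 = 2015
60–74: 2500 * 0.938 = 2345
75–89: 6400 * 0.942 = 6029
Population now: 0–14=3676, 15–29=4379, 30–44=6474, 45–59=2015, 60–74=2345, 75–89=6029
[period 2]
Births: 4379 * 0.429 = 1879 ; 6474 * 0.353 = 2285 ⇒ total 4164
15–29: 3676 * 0.952 = 3500
30–44: 4379 * 0.952 = 4169
45–59: 6474 * 0.937 = 6066
60–74: 2015 * 0.938 = 1890
75–89: 2345 * 0.942 = 2209
Population now: 0–14=4164, 15–29=3500, 30–44=4169, 45–59=6066, 60–74=1890, 75–89=2209
Scenario B total after 2 periods: 21998
Difference B − A = 21998 − 22323 = -325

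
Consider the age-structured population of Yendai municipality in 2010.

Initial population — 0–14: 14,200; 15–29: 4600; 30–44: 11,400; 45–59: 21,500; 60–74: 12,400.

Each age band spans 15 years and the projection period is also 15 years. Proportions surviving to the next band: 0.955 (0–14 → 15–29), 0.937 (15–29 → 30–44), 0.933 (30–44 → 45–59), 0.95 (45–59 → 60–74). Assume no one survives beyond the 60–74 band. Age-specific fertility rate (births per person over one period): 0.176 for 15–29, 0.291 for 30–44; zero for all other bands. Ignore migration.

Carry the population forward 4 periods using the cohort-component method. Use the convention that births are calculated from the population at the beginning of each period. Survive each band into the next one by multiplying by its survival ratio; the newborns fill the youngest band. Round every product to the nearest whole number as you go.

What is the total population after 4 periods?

Let band 1 be 0–14 through band 5 = 60–74.
Period 1.
Births: 4600 × 0.176 = 810  |  11400 × 0.291 = 3317 — total 4127
Band 2: 14200 × 0.955 = 13561
Band 3: 4600 × 0.937 = 4310
Band 4: 11400 × 0.933 = 10636
Band 5: 21500 × 0.95 = 20425
Giving 4127 / 13561 / 4310 / 10636 / 20425.
Period 2.
Births: 13561 × 0.176 = 2387  |  4310 × 0.291 = 1254 — total 3641
Band 2: 4127 × 0.955 = 3941
Band 3: 13561 × 0.937 = 12707
Band 4: 4310 × 0.933 = 4021
Band 5: 10636 × 0.95 = 10104
Giving 3641 / 3941 / 12707 / 4021 / 10104.
Period 3.
Births: 3941 × 0.176 = 694  |  12707 × 0.291 = 3698 — total 4392
Band 2: 3641 × 0.955 = 3477
Band 3: 3941 × 0.937 = 3693
Band 4: 12707 × 0.933 = 11856
Band 5: 4021 × 0.95 = 3820
Giving 4392 / 3477 / 3693 / 11856 / 3820.
Period 4.
Births: 3477 × 0.176 = 612  |  3693 × 0.291 = 1075 — total 1687
Band 2: 4392 × 0.955 = 4194
Band 3: 3477 × 0.937 = 3258
Band 4: 3693 × 0.933 = 3446
Band 5: 11856 × 0.95 = 11263
Giving 1687 / 4194 / 3258 / 3446 / 11263.
Total after period 4: 1687 + 4194 + 3258 + 3446 + 11263 = 23848

23848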